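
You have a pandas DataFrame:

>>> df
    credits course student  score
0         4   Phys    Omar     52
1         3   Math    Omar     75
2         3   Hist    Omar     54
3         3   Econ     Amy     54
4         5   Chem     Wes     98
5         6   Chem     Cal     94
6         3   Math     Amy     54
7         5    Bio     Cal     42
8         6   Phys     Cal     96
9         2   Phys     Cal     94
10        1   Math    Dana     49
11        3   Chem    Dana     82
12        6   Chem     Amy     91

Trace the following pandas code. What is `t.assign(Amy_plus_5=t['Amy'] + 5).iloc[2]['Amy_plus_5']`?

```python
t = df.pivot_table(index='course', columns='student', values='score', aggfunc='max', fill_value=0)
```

59

pivot: rows=course, cols=student, max(score):
student  Amy  Cal  Dana  Omar  Wes
course                            
Bio        0   42     0     0    0
Chem      91   94    82     0   98
Econ      54    0     0     0    0
Hist       0    0     0    54    0
Math      54    0    49    75    0
Phys       0   96     0    52    0
add column Amy_plus_5 = t['Amy'] + 5:
student  Amy  Cal  Dana  Omar  Wes  Amy_plus_5
course                                        
Bio        0   42     0     0    0           5
Chem      91   94    82     0   98          96
Econ      54    0     0     0    0          59
Hist       0    0     0    54    0           5
Math      54    0    49    75    0          59
Phys       0   96     0    52    0           5
value at position 2, column 'Amy_plus_5' → 59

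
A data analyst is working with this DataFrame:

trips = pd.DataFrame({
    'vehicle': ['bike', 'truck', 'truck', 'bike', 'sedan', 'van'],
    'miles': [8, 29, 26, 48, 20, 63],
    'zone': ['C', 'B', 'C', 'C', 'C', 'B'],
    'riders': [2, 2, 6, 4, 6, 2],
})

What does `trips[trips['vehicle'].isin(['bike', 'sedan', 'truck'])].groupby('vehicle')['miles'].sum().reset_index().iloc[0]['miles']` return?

56

filter rows where vehicle in ['bike', 'sedan', 'truck']:
  vehicle  miles zone  riders
0    bike      8    C       2
1   truck     29    B       2
2   truck     26    C       6
3    bike     48    C       4
4   sedan     20    C       6
group by vehicle, sum of miles:
vehicle
bike     56
sedan    20
truck    55
Name: miles, dtype: int64
reset_index():
  vehicle  miles
0    bike     56
1   sedan     20
2   truck     55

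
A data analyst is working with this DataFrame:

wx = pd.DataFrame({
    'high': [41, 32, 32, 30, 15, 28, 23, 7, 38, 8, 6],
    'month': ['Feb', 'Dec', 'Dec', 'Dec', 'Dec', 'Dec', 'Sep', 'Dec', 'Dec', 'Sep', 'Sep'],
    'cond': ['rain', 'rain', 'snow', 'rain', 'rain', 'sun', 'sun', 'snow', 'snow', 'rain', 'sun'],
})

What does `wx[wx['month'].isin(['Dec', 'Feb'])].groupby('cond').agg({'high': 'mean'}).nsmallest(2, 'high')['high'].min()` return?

filter rows where month in ['Dec', 'Feb']:
   high month  cond
0    41   Feb  rain
1    32   Dec  rain
2    32   Dec  snow
3    30   Dec  rain
4    15   Dec  rain
5    28   Dec   sun
7     7   Dec  snow
8    38   Dec  snow
group by cond, mean of high:
           high
cond           
rain  29.500000
snow  25.666667
sun   28.000000
take 2 rows with smallest high:
           high
cond           
snow  25.666667
sun   28.000000
min of column 'high' → 25.6666666667

25.6666666667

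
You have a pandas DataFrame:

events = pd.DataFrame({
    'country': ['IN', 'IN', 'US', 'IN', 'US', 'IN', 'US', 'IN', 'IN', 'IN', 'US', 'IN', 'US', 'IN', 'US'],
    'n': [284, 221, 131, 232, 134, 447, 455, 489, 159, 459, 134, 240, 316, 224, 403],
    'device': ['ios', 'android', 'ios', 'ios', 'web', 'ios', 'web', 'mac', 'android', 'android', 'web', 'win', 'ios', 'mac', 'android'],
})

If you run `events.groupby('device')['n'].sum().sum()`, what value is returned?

4328

group by device, sum of n:
device
android    1242
ios        1410
mac         713
web         723
win         240
Name: n, dtype: int64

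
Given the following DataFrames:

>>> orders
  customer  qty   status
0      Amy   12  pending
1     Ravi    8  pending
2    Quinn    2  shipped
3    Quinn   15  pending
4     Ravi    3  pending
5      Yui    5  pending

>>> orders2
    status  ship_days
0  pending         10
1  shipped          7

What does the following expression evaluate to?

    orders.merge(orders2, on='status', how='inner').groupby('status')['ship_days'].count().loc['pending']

5

merge on 'status' (how='inner') → 6 rows:
  customer  qty   status  ship_days
0      Amy   12  pending         10
1     Ravi    8  pending         10
2    Quinn    2  shipped          7
3    Quinn   15  pending         10
4     Ravi    3  pending         10
5      Yui    5  pending         10
group by status, count of ship_days:
status
pending    5
shipped    1
Name: ship_days, dtype: int64
Finally, value at index 'pending' = 5.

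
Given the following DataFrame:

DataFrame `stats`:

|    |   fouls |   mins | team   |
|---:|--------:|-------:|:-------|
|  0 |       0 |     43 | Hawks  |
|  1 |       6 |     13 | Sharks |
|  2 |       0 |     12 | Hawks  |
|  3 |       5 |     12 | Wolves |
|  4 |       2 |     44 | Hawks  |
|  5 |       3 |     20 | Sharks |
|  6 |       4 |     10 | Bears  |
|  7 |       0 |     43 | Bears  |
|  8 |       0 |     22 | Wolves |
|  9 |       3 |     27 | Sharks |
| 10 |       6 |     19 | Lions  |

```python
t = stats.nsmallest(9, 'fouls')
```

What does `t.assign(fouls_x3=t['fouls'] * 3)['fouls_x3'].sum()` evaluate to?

51

take 9 rows with smallest fouls:
   fouls  mins    team
0      0    43   Hawks
2      0    12   Hawks
7      0    43   Bears
8      0    22  Wolves
4      2    44   Hawks
5      3    20  Sharks
9      3    27  Sharks
6      4    10   Bears
3      5    12  Wolves
add column fouls_x3 = t['fouls'] * 3:
   fouls  mins    team  fouls_x3
0      0    43   Hawks         0
2      0    12   Hawks         0
7      0    43   Bears         0
8      0    22  Wolves         0
4      2    44   Hawks         6
5      3    20  Sharks         9
9      3    27  Sharks         9
6      4    10   Bears        12
3      5    12  Wolves        15
Taking the sum of column 'fouls_x3' gives 51.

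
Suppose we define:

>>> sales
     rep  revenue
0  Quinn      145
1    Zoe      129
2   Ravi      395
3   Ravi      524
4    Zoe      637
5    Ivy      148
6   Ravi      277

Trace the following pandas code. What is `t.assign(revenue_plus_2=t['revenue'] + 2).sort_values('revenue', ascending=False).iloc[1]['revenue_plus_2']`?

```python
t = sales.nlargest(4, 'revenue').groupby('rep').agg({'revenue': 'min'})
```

279

take 4 rows with largest revenue:
    rep  revenue
4   Zoe      637
3  Ravi      524
2  Ravi      395
6  Ravi      277
group by rep, min of revenue:
      revenue
rep          
Ravi      277
Zoe       637
add column revenue_plus_2 = t['revenue'] + 2:
      revenue  revenue_plus_2
rep                          
Ravi      277             279
Zoe       637             639
sort by revenue descending:
      revenue  revenue_plus_2
rep                          
Zoe       637             639
Ravi      277             279
Hence 279.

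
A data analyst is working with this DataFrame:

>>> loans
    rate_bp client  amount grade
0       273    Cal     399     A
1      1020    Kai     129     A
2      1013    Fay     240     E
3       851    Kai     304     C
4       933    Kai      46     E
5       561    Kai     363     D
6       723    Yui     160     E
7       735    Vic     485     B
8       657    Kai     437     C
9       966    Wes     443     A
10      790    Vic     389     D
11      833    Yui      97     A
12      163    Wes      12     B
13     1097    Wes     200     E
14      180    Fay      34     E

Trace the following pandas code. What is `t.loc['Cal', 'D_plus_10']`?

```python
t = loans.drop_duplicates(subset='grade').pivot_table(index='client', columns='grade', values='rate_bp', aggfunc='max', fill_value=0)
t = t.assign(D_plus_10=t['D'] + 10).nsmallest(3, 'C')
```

10

drop duplicate grade (keep=first):
   rate_bp client  amount grade
0      273    Cal     399     A
2     1013    Fay     240     E
3      851    Kai     304     C
5      561    Kai     363     D
7      735    Vic     485     B
pivot: rows=client, cols=grade, max(rate_bp):
grade     A    B    C    D     E
client                          
Cal     273    0    0    0     0
Fay       0    0    0    0  1013
Kai       0    0  851  561     0
Vic       0  735    0    0     0
add column D_plus_10 = t['D'] + 10:
grade     A    B    C    D     E  D_plus_10
client                                     
Cal     273    0    0    0     0         10
Fay       0    0    0    0  1013         10
Kai       0    0  851  561     0        571
Vic       0  735    0    0     0         10
take 3 rows with smallest C:
grade     A    B  C  D     E  D_plus_10
client                                 
Cal     273    0  0  0     0         10
Fay       0    0  0  0  1013         10
Vic       0  735  0  0     0         10
Reading off the value at row 'Cal', column 'D_plus_10', we get 10.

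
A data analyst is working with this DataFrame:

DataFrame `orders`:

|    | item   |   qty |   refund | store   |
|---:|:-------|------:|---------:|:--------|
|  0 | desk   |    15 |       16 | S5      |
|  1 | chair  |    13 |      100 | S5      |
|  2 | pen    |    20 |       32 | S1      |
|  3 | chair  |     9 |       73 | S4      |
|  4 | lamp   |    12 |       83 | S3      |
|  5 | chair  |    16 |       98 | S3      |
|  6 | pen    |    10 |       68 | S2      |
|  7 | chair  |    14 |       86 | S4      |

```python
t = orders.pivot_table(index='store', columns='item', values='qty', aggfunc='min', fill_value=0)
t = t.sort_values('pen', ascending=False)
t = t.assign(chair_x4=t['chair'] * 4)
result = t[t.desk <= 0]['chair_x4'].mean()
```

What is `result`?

25.0

pivot: rows=store, cols=item, min(qty):
item   chair  desk  lamp  pen
store                        
S1         0     0     0   20
S2         0     0     0   10
S3        16     0    12    0
S4         9     0     0    0
S5        13    15     0    0
sort by pen descending:
item   chair  desk  lamp  pen
store                        
S1         0     0     0   20
S2         0     0     0   10
S3        16     0    12    0
S4         9     0     0    0
S5        13    15     0    0
add column chair_x4 = t['chair'] * 4:
item   chair  desk  lamp  pen  chair_x4
store                                  
S1         0     0     0   20         0
S2         0     0     0   10         0
S3        16     0    12    0        64
S4         9     0     0    0        36
S5        13    15     0    0        52
filter rows where desk <= 0:
item   chair  desk  lamp  pen  chair_x4
store                                  
S1         0     0     0   20         0
S2         0     0     0   10         0
S3        16     0    12    0        64
S4         9     0     0    0        36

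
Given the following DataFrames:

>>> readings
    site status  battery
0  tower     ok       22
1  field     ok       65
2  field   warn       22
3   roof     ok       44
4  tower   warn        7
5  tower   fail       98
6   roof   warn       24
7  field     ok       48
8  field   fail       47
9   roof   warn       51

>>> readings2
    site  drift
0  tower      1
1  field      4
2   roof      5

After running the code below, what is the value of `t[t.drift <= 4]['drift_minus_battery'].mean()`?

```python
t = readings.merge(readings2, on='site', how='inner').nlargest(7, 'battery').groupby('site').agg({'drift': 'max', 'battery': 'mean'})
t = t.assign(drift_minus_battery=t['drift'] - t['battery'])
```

-73.1666666667

merge on 'site' (how='inner') → 10 rows:
    site status  battery  drift
0  tower     ok       22      1
1  field     ok       65      4
2  field   warn       22      4
3   roof     ok       44      5
4  tower   warn        7      1
5  tower   fail       98      1
6   roof   warn       24      5
7  field     ok       48      4
8  field   fail       47      4
9   roof   warn       51      5
take 7 rows with largest battery:
    site status  battery  drift
5  tower   fail       98      1
1  field     ok       65      4
9   roof   warn       51      5
7  field     ok       48      4
8  field   fail       47      4
3   roof     ok       44      5
6   roof   warn       24      5
group by site: max(drift), mean(battery):
       drift    battery
site                   
field      4  53.333333
roof       5  39.666667
tower      1  98.000000
add column drift_minus_battery = t['drift'] - t['battery']:
       drift    battery  drift_minus_battery
site                                        
field      4  53.333333           -49.333333
roof       5  39.666667           -34.666667
tower      1  98.000000           -97.000000
filter rows where drift <= 4:
       drift    battery  drift_minus_battery
site                                        
field      4  53.333333           -49.333333
tower      1  98.000000           -97.000000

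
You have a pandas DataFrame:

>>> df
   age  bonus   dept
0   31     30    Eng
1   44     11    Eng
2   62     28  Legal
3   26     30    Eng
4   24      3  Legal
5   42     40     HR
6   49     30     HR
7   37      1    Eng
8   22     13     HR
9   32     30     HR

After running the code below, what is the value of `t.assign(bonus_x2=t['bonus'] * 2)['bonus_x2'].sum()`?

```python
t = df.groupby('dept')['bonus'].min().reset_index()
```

34

group by dept, min of bonus:
dept
Eng       1
HR       13
Legal     3
Name: bonus, dtype: int64
reset_index():
    dept  bonus
0    Eng      1
1     HR     13
2  Legal      3
add column bonus_x2 = t['bonus'] * 2:
    dept  bonus  bonus_x2
0    Eng      1         2
1     HR     13        26
2  Legal      3         6
Finally, sum of column 'bonus_x2' = 34.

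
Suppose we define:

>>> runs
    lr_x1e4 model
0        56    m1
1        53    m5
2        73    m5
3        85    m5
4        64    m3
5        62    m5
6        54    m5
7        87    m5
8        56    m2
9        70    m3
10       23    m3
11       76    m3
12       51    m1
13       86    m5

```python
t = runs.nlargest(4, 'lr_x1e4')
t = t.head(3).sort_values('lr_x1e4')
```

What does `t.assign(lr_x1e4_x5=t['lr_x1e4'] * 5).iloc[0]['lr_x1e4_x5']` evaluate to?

425

take 4 rows with largest lr_x1e4:
    lr_x1e4 model
7        87    m5
13       86    m5
3        85    m5
11       76    m3
take first 3 rows:
    lr_x1e4 model
7        87    m5
13       86    m5
3        85    m5
sort by lr_x1e4:
    lr_x1e4 model
3        85    m5
13       86    m5
7        87    m5
add column lr_x1e4_x5 = t['lr_x1e4'] * 5:
    lr_x1e4 model  lr_x1e4_x5
3        85    m5         425
13       86    m5         430
7        87    m5         435
So iloc[0]['lr_x1e4_x5'] = 425.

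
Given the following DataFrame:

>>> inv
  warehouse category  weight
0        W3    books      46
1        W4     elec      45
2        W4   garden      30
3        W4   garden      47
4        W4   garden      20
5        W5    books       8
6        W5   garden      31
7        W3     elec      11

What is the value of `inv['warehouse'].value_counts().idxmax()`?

W4

value_counts of warehouse:
warehouse
W4    4
W3    2
W5    2
Name: count, dtype: int64
label with the largest value → W4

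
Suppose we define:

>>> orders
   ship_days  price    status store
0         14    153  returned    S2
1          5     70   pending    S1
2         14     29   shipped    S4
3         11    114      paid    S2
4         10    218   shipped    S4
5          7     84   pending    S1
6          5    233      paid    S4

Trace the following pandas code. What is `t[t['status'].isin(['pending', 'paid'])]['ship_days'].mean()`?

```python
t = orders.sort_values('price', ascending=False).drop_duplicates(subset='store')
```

sort by price descending:
   ship_days  price    status store
6          5    233      paid    S4
4         10    218   shipped    S4
0         14    153  returned    S2
3         11    114      paid    S2
5          7     84   pending    S1
1          5     70   pending    S1
2         14     29   shipped    S4
drop duplicate store (keep=first):
   ship_days  price    status store
6          5    233      paid    S4
0         14    153  returned    S2
5          7     84   pending    S1
filter rows where status in ['pending', 'paid']:
   ship_days  price   status store
6          5    233     paid    S4
5          7     84  pending    S1
Finally, mean of column 'ship_days' = 6.0.

6.0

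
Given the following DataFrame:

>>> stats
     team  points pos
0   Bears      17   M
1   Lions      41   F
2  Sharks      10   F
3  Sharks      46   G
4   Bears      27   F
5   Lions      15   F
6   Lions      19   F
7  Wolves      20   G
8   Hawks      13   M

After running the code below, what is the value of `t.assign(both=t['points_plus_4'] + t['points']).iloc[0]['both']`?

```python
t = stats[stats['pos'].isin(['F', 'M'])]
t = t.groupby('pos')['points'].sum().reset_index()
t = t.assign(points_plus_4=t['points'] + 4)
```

228

filter rows where pos in ['F', 'M']:
     team  points pos
0   Bears      17   M
1   Lions      41   F
2  Sharks      10   F
4   Bears      27   F
5   Lions      15   F
6   Lions      19   F
8   Hawks      13   M
group by pos, sum of points:
pos
F    112
M     30
Name: points, dtype: int64
reset_index():
  pos  points
0   F     112
1   M      30
add column points_plus_4 = t['points'] + 4:
  pos  points  points_plus_4
0   F     112            116
1   M      30             34
add column both = t['points_plus_4'] + t['points']:
  pos  points  points_plus_4  both
0   F     112            116   228
1   M      30             34    64
Finally, value at position 0, column 'both' = 228.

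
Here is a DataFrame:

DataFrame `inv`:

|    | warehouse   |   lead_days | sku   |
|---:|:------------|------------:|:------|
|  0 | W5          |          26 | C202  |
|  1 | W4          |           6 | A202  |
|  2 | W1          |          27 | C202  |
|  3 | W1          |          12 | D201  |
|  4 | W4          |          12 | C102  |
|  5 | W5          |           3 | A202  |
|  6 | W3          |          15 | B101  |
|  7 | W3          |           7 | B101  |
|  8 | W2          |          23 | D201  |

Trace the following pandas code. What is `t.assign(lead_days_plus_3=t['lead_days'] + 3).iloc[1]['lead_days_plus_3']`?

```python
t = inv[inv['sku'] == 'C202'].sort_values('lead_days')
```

30

filter rows where sku == 'C202':
  warehouse  lead_days   sku
0        W5         26  C202
2        W1         27  C202
sort by lead_days:
  warehouse  lead_days   sku
0        W5         26  C202
2        W1         27  C202
add column lead_days_plus_3 = t['lead_days'] + 3:
  warehouse  lead_days   sku  lead_days_plus_3
0        W5         26  C202                29
2        W1         27  C202                30
The value at position 1, column 'lead_days_plus_3' is 30.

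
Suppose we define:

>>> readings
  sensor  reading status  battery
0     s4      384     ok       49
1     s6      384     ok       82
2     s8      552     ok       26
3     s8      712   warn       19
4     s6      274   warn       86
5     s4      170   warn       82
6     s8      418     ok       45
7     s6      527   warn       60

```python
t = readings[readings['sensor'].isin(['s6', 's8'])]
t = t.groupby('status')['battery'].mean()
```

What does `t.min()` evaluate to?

filter rows where sensor in ['s6', 's8']:
  sensor  reading status  battery
1     s6      384     ok       82
2     s8      552     ok       26
3     s8      712   warn       19
4     s6      274   warn       86
6     s8      418     ok       45
7     s6      527   warn       60
group by status, mean of battery:
status
ok      51.0
warn    55.0
Name: battery, dtype: float64
Reading off the min of the resulting series, we get 51.0.

51.0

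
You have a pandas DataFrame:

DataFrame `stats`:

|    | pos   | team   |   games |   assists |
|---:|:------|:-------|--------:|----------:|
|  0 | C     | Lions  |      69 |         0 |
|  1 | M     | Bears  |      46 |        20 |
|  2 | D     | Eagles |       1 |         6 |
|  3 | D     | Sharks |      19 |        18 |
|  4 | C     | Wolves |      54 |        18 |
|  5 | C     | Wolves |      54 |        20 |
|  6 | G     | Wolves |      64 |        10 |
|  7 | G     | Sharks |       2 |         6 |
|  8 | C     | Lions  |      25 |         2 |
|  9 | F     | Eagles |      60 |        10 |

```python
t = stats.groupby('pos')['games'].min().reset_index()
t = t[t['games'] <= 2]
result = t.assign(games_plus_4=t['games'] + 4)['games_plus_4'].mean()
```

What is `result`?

group by pos, min of games:
pos
C    25
D     1
F    60
G     2
M    46
Name: games, dtype: int64
reset_index():
  pos  games
0   C     25
1   D      1
2   F     60
3   G      2
4   M     46
filter rows where games <= 2:
  pos  games
1   D      1
3   G      2
add column games_plus_4 = t['games'] + 4:
  pos  games  games_plus_4
1   D      1             5
3   G      2             6
So mean() = 5.5.

5.5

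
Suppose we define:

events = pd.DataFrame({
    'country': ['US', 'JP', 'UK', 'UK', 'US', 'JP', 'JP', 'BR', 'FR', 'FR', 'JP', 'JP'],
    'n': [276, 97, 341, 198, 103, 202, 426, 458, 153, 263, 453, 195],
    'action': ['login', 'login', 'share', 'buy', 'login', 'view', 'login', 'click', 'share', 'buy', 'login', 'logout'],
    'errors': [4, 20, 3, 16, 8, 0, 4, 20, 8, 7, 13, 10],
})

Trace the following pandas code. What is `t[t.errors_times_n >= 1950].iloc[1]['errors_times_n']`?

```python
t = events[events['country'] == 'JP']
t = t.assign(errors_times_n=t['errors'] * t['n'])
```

filter rows where country == 'JP':
   country    n  action  errors
1       JP   97   login      20
5       JP  202    view       0
6       JP  426   login       4
10      JP  453   login      13
11      JP  195  logout      10
add column errors_times_n = t['errors'] * t['n']:
   country    n  action  errors  errors_times_n
1       JP   97   login      20            1940
5       JP  202    view       0               0
6       JP  426   login       4            1704
10      JP  453   login      13            5889
11      JP  195  logout      10            1950
filter rows where errors_times_n >= 1950:
   country    n  action  errors  errors_times_n
10      JP  453   login      13            5889
11      JP  195  logout      10            1950

1950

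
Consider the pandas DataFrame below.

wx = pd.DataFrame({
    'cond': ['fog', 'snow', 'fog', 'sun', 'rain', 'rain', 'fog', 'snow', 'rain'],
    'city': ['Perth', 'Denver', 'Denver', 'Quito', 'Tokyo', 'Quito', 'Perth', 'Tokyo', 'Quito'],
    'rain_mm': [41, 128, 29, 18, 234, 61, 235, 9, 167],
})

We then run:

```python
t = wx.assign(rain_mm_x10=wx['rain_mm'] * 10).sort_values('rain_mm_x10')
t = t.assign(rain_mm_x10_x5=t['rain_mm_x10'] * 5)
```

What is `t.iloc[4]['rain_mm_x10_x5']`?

add column rain_mm_x10 = wx['rain_mm'] * 10:
   cond    city  rain_mm  rain_mm_x10
0   fog   Perth       41          410
1  snow  Denver      128         1280
2   fog  Denver       29          290
3   sun   Quito       18          180
4  rain   Tokyo      234         2340
5  rain   Quito       61          610
6   fog   Perth      235         2350
7  snow   Tokyo        9           90
8  rain   Quito      167         1670
sort by rain_mm_x10:
   cond    city  rain_mm  rain_mm_x10
7  snow   Tokyo        9           90
3   sun   Quito       18          180
2   fog  Denver       29          290
0   fog   Perth       41          410
5  rain   Quito       61          610
1  snow  Denver      128         1280
8  rain   Quito      167         1670
4  rain   Tokyo      234         2340
6   fog   Perth      235         2350
add column rain_mm_x10_x5 = t['rain_mm_x10'] * 5:
   cond    city  rain_mm  rain_mm_x10  rain_mm_x10_x5
7  snow   Tokyo        9           90             450
3   sun   Quito       18          180             900
2   fog  Denver       29          290            1450
0   fog   Perth       41          410            2050
5  rain   Quito       61          610            3050
1  snow  Denver      128         1280            6400
8  rain   Quito      167         1670            8350
4  rain   Tokyo      234         2340           11700
6   fog   Perth      235         2350           11750

3050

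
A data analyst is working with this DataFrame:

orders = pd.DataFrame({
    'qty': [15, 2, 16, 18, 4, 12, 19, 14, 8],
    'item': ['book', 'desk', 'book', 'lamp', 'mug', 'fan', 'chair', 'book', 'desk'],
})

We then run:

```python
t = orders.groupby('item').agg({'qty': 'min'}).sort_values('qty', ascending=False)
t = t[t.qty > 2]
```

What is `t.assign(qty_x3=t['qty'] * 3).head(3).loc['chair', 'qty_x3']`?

group by item, min of qty:
       qty
item      
book    14
chair   19
desk     2
fan     12
lamp    18
mug      4
sort by qty descending:
       qty
item      
chair   19
lamp    18
book    14
fan     12
mug      4
desk     2
filter rows where qty > 2:
       qty
item      
chair   19
lamp    18
book    14
fan     12
mug      4
add column qty_x3 = t['qty'] * 3:
       qty  qty_x3
item              
chair   19      57
lamp    18      54
book    14      42
fan     12      36
mug      4      12
take first 3 rows:
       qty  qty_x3
item              
chair   19      57
lamp    18      54
book    14      42
Then the value at row 'chair', column 'qty_x3': 57

57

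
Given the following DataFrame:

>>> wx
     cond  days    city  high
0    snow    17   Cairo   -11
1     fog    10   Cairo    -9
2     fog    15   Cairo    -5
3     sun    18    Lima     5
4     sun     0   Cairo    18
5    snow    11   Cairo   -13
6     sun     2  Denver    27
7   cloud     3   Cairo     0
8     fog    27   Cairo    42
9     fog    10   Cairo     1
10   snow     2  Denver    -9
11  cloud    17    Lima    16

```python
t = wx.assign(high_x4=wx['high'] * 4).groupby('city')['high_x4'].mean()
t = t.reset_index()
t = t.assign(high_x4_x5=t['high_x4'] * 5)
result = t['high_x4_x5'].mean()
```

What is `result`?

add column high_x4 = wx['high'] * 4:
     cond  days    city  high  high_x4
0    snow    17   Cairo   -11      -44
1     fog    10   Cairo    -9      -36
2     fog    15   Cairo    -5      -20
3     sun    18    Lima     5       20
4     sun     0   Cairo    18       72
5    snow    11   Cairo   -13      -52
6     sun     2  Denver    27      108
7   cloud     3   Cairo     0        0
8     fog    27   Cairo    42      168
9     fog    10   Cairo     1        4
10   snow     2  Denver    -9      -36
11  cloud    17    Lima    16       64
group by city, mean of high_x4:
city
Cairo     11.5
Denver    36.0
Lima      42.0
Name: high_x4, dtype: float64
reset_index():
     city  high_x4
0   Cairo     11.5
1  Denver     36.0
2    Lima     42.0
add column high_x4_x5 = t['high_x4'] * 5:
     city  high_x4  high_x4_x5
0   Cairo     11.5        57.5
1  Denver     36.0       180.0
2    Lima     42.0       210.0
mean of column 'high_x4_x5' → 149.166666667

149.166666667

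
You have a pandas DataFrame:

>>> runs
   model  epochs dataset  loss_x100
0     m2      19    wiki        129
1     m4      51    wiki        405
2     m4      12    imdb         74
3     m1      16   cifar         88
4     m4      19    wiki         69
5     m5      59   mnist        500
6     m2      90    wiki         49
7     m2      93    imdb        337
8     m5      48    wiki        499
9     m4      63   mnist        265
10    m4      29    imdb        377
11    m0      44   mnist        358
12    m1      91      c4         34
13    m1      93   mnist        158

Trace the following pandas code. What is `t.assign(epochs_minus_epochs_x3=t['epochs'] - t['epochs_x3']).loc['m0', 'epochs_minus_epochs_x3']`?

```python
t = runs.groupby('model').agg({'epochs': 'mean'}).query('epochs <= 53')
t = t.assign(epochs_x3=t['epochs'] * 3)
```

group by model, mean of epochs:
          epochs
model           
m0     44.000000
m1     66.666667
m2     67.333333
m4     34.800000
m5     53.500000
filter rows where epochs <= 53:
       epochs
model        
m0       44.0
m4       34.8
add column epochs_x3 = t['epochs'] * 3:
       epochs  epochs_x3
model                   
m0       44.0      132.0
m4       34.8      104.4
add column epochs_minus_epochs_x3 = t['epochs'] - t['epochs_x3']:
       epochs  epochs_x3  epochs_minus_epochs_x3
model                                           
m0       44.0      132.0                   -88.0
m4       34.8      104.4                   -69.6
value at row 'm0', column 'epochs_minus_epochs_x3' → -88.0

-88.0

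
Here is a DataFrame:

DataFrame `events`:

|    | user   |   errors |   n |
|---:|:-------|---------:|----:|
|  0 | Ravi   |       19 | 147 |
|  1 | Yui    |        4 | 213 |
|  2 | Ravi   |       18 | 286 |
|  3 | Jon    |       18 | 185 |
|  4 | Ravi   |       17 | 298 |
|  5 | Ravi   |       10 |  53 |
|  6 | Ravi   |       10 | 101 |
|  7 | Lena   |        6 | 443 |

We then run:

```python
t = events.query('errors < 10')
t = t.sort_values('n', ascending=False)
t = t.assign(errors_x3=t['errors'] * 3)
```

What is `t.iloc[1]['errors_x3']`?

filter rows where errors < 10:
   user  errors    n
1   Yui       4  213
7  Lena       6  443
sort by n descending:
   user  errors    n
7  Lena       6  443
1   Yui       4  213
add column errors_x3 = t['errors'] * 3:
   user  errors    n  errors_x3
7  Lena       6  443         18
1   Yui       4  213         12

12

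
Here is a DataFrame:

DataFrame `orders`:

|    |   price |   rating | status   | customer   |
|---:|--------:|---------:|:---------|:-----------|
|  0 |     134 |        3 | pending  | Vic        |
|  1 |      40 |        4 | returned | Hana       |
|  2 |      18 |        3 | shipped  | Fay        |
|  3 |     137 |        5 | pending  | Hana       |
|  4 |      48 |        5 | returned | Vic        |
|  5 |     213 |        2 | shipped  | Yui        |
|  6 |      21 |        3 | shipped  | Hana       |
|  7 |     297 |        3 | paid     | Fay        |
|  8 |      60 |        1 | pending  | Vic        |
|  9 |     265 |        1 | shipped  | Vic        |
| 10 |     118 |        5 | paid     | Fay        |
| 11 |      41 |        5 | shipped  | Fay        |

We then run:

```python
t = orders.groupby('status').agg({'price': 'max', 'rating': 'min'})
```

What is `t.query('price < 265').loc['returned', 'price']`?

48

group by status: max(price), min(rating):
          price  rating
status                 
paid        297       3
pending     137       1
returned     48       4
shipped     265       1
filter rows where price < 265:
          price  rating
status                 
pending     137       1
returned     48       4
Finally, value at row 'returned', column 'price' = 48.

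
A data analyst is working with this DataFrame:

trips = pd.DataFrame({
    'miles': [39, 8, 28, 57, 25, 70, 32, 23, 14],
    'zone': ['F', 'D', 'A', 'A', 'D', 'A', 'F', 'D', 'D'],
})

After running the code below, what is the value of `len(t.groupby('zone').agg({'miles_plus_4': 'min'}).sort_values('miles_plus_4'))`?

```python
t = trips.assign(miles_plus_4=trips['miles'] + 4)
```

3

add column miles_plus_4 = trips['miles'] + 4:
   miles zone  miles_plus_4
0     39    F            43
1      8    D            12
2     28    A            32
3     57    A            61
4     25    D            29
5     70    A            74
6     32    F            36
7     23    D            27
8     14    D            18
group by zone, min of miles_plus_4:
      miles_plus_4
zone              
A               32
D               12
F               36
sort by miles_plus_4:
      miles_plus_4
zone              
D               12
A               32
F               36
Hence 3.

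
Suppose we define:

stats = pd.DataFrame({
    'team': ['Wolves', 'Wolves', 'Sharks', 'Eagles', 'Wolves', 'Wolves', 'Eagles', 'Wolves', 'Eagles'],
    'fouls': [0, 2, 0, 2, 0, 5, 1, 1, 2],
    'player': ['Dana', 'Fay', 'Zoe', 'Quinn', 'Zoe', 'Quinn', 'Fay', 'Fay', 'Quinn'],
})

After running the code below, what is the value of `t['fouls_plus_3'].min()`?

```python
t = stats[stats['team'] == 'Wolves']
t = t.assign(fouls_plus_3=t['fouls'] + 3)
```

filter rows where team == 'Wolves':
     team  fouls player
0  Wolves      0   Dana
1  Wolves      2    Fay
4  Wolves      0    Zoe
5  Wolves      5  Quinn
7  Wolves      1    Fay
add column fouls_plus_3 = t['fouls'] + 3:
     team  fouls player  fouls_plus_3
0  Wolves      0   Dana             3
1  Wolves      2    Fay             5
4  Wolves      0    Zoe             3
5  Wolves      5  Quinn             8
7  Wolves      1    Fay             4
Finally, min of column 'fouls_plus_3' = 3.

3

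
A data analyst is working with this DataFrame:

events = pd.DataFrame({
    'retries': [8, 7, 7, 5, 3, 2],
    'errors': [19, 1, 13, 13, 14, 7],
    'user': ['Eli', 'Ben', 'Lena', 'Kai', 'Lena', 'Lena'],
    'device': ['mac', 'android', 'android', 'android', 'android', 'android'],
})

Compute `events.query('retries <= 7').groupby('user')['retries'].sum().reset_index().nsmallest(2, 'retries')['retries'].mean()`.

6.0

filter rows where retries <= 7:
   retries  errors  user   device
1        7       1   Ben  android
2        7      13  Lena  android
3        5      13   Kai  android
4        3      14  Lena  android
5        2       7  Lena  android
group by user, sum of retries:
user
Ben      7
Kai      5
Lena    12
Name: retries, dtype: int64
reset_index():
   user  retries
0   Ben        7
1   Kai        5
2  Lena       12
take 2 rows with smallest retries:
  user  retries
1  Kai        5
0  Ben        7
Taking the mean of column 'retries' gives 6.0.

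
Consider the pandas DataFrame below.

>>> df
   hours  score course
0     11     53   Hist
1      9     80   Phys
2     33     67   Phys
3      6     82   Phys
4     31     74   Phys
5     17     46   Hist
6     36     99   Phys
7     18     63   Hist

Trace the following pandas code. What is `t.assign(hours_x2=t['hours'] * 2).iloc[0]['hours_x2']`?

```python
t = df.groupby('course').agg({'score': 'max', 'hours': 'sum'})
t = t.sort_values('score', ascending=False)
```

group by course: max(score), sum(hours):
        score  hours
course              
Hist       63     46
Phys       99    115
sort by score descending:
        score  hours
course              
Phys       99    115
Hist       63     46
add column hours_x2 = t['hours'] * 2:
        score  hours  hours_x2
course                        
Phys       99    115       230
Hist       63     46        92
Reading off the value at position 0, column 'hours_x2', we get 230.

230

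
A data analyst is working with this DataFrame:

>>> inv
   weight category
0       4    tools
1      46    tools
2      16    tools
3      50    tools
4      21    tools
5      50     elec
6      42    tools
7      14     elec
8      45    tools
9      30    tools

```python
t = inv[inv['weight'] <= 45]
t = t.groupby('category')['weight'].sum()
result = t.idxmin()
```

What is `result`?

elec

filter rows where weight <= 45:
   weight category
0       4    tools
2      16    tools
4      21    tools
6      42    tools
7      14     elec
8      45    tools
9      30    tools
group by category, sum of weight:
category
elec      14
tools    158
Name: weight, dtype: int64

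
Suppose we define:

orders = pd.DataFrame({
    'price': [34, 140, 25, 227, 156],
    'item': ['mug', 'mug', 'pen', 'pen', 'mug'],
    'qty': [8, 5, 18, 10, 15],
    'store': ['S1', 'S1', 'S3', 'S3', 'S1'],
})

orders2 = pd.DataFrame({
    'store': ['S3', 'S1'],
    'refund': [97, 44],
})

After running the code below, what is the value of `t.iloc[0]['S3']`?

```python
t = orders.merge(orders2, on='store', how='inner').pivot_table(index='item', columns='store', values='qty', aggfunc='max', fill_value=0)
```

merge on 'store' (how='inner') → 5 rows:
   price item  qty store  refund
0     34  mug    8    S1      44
1    140  mug    5    S1      44
2     25  pen   18    S3      97
3    227  pen   10    S3      97
4    156  mug   15    S1      44
pivot: rows=item, cols=store, max(qty):
store  S1  S3
item         
mug    15   0
pen     0  18
Then the value at position 0, column 'S3': 0

0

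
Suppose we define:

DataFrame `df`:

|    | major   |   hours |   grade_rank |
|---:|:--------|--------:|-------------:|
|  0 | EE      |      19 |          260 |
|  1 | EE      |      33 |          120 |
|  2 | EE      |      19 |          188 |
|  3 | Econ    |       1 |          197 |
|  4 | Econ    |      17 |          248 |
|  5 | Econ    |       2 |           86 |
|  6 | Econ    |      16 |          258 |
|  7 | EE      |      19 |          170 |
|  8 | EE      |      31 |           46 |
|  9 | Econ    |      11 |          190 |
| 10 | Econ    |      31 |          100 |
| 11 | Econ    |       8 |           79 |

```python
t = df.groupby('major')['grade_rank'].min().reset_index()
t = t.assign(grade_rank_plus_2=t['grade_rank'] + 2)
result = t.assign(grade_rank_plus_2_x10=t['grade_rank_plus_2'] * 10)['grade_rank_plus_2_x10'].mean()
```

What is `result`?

group by major, min of grade_rank:
major
EE      46
Econ    79
Name: grade_rank, dtype: int64
reset_index():
  major  grade_rank
0    EE          46
1  Econ          79
add column grade_rank_plus_2 = t['grade_rank'] + 2:
  major  grade_rank  grade_rank_plus_2
0    EE          46                 48
1  Econ          79                 81
add column grade_rank_plus_2_x10 = t['grade_rank_plus_2'] * 10:
  major  grade_rank  grade_rank_plus_2  grade_rank_plus_2_x10
0    EE          46                 48                    480
1  Econ          79                 81                    810
So mean() = 645.0.

645.0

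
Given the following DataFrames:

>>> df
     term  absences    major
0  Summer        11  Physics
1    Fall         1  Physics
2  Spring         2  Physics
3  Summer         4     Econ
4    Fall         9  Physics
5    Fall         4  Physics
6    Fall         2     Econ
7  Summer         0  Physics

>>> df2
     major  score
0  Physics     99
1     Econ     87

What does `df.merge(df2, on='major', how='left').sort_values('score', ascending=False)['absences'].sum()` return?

merge on 'major' (how='left') → 8 rows:
     term  absences    major  score
0  Summer        11  Physics     99
1    Fall         1  Physics     99
2  Spring         2  Physics     99
3  Summer         4     Econ     87
4    Fall         9  Physics     99
5    Fall         4  Physics     99
6    Fall         2     Econ     87
7  Summer         0  Physics     99
sort by score descending:
     term  absences    major  score
0  Summer        11  Physics     99
1    Fall         1  Physics     99
2  Spring         2  Physics     99
4    Fall         9  Physics     99
5    Fall         4  Physics     99
7  Summer         0  Physics     99
3  Summer         4     Econ     87
6    Fall         2     Econ     87
Reading off the sum of column 'absences', we get 33.

33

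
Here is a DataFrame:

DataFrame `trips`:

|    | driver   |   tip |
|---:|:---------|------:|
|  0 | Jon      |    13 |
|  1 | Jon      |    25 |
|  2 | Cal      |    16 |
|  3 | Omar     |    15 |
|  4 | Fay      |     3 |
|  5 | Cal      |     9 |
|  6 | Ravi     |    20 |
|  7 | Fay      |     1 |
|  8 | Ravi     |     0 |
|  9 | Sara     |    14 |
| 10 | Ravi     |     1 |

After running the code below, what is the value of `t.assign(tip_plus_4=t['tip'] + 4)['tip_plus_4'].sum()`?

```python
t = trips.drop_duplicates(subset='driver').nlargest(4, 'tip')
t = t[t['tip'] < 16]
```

37

drop duplicate driver (keep=first):
  driver  tip
0    Jon   13
2    Cal   16
3   Omar   15
4    Fay    3
6   Ravi   20
9   Sara   14
take 4 rows with largest tip:
  driver  tip
6   Ravi   20
2    Cal   16
3   Omar   15
9   Sara   14
filter rows where tip < 16:
  driver  tip
3   Omar   15
9   Sara   14
add column tip_plus_4 = t['tip'] + 4:
  driver  tip  tip_plus_4
3   Omar   15          19
9   Sara   14          18
Reading off the sum of column 'tip_plus_4', we get 37.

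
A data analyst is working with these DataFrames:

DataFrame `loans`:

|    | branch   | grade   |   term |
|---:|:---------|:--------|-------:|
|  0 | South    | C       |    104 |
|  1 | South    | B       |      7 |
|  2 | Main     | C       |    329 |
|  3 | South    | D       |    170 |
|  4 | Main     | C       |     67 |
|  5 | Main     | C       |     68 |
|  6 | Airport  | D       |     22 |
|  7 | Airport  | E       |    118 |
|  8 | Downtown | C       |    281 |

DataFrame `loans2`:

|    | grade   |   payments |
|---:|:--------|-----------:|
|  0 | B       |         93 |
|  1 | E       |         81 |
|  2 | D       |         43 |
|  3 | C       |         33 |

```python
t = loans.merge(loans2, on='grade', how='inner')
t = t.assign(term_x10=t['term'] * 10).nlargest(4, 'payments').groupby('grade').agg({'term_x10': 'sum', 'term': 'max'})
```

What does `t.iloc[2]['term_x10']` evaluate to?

1180

merge on 'grade' (how='inner') → 9 rows:
     branch grade  term  payments
0     South     C   104        33
1     South     B     7        93
2      Main     C   329        33
3     South     D   170        43
4      Main     C    67        33
5      Main     C    68        33
6   Airport     D    22        43
7   Airport     E   118        81
8  Downtown     C   281        33
add column term_x10 = t['term'] * 10:
     branch grade  term  payments  term_x10
0     South     C   104        33      1040
1     South     B     7        93        70
2      Main     C   329        33      3290
3     South     D   170        43      1700
4      Main     C    67        33       670
5      Main     C    68        33       680
6   Airport     D    22        43       220
7   Airport     E   118        81      1180
8  Downtown     C   281        33      2810
take 4 rows with largest payments:
    branch grade  term  payments  term_x10
1    South     B     7        93        70
7  Airport     E   118        81      1180
3    South     D   170        43      1700
6  Airport     D    22        43       220
group by grade: sum(term_x10), max(term):
       term_x10  term
grade                
B            70     7
D          1920   170
E          1180   118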